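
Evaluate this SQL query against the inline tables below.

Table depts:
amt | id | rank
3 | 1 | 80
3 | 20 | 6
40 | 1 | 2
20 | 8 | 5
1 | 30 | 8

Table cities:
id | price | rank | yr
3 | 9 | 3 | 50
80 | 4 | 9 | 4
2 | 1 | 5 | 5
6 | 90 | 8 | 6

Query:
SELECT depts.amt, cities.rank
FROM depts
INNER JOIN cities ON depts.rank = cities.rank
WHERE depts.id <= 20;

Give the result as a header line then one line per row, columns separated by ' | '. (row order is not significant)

== RESULT ==
depts.amt | cities.rank
20 | 5

Derivation:
After JOIN cities (2 rows):
depts.amt | depts.id | depts.rank | cities.id | cities.price | cities.rank | cities.yr
20 | 8 | 5 | 2 | 1 | 5 | 5
1 | 30 | 8 | 6 | 90 | 8 | 6
After WHERE (1 rows):
depts.amt | depts.id | depts.rank | cities.id | cities.price | cities.rank | cities.yr
20 | 8 | 5 | 2 | 1 | 5 | 5
After SELECT (1 rows):
depts.amt | cities.rank
20 | 5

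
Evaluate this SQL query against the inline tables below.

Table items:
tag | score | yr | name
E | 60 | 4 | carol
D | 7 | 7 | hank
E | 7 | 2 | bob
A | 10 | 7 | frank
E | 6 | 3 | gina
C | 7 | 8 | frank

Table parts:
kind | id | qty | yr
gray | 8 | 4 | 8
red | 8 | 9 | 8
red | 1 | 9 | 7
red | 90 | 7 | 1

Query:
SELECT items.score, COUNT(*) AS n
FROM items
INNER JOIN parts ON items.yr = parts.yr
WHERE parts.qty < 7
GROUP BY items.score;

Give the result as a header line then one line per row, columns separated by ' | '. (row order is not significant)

After JOIN parts (4 rows):
items.tag | items.score | items.yr | items.name | parts.kind | parts.id | parts.qty | parts.yr
D | 7 | 7 | hank | red | 1 | 9 | 7
A | 10 | 7 | frank | red | 1 | 9 | 7
C | 7 | 8 | frank | gray | 8 | 4 | 8
C | 7 | 8 | frank | red | 8 | 9 | 8
After WHERE (1 rows):
items.tag | items.score | items.yr | items.name | parts.kind | parts.id | parts.qty | parts.yr
C | 7 | 8 | frank | gray | 8 | 4 | 8
After GROUP BY (1 rows):
items.score | n
7 | 1

== RESULT ==
items.score | n
7 | 1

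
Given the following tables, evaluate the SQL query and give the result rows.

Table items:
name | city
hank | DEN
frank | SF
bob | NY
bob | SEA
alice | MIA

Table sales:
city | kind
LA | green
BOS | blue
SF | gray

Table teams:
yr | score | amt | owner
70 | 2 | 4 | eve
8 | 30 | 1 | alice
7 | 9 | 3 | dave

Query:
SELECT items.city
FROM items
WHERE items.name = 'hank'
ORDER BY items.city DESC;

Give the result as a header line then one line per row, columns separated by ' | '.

== RESULT ==
items.city
DEN

Derivation:
After WHERE (1 rows):
items.name | items.city
hank | DEN
After SELECT (1 rows):
items.city
DEN
After ORDER BY (1 rows):
items.city
DEN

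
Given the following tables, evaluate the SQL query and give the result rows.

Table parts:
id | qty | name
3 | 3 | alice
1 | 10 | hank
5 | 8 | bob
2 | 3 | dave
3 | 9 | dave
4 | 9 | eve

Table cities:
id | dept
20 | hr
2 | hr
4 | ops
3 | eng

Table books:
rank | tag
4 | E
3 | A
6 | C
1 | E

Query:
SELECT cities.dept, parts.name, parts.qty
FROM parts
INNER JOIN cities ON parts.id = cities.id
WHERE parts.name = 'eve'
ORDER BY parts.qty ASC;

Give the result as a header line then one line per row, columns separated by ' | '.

== RESULT ==
cities.dept | parts.name | parts.qty
ops | eve | 9

Derivation:
After JOIN cities (4 rows):
parts.id | parts.qty | parts.name | cities.id | cities.dept
3 | 3 | alice | 3 | eng
2 | 3 | dave | 2 | hr
3 | 9 | dave | 3 | eng
4 | 9 | eve | 4 | ops
After WHERE (1 rows):
parts.id | parts.qty | parts.name | cities.id | cities.dept
4 | 9 | eve | 4 | ops
After SELECT (1 rows):
cities.dept | parts.name | parts.qty
ops | eve | 9
After ORDER BY (1 rows):
cities.dept | parts.name | parts.qty
ops | eve | 9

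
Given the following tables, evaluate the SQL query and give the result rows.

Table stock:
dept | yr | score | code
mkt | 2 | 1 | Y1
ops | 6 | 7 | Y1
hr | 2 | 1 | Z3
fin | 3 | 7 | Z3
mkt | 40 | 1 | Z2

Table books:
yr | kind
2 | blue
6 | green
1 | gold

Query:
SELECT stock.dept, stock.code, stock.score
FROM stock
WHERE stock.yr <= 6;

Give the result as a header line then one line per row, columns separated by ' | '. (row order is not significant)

== RESULT ==
stock.dept | stock.code | stock.score
mkt | Y1 | 1
ops | Y1 | 7
hr | Z3 | 1
fin | Z3 | 7

Derivation:
After WHERE (4 rows):
stock.dept | stock.yr | stock.score | stock.code
mkt | 2 | 1 | Y1
ops | 6 | 7 | Y1
hr | 2 | 1 | Z3
fin | 3 | 7 | Z3
After SELECT (4 rows):
stock.dept | stock.code | stock.score
mkt | Y1 | 1
ops | Y1 | 7
hr | Z3 | 1
fin | Z3 | 7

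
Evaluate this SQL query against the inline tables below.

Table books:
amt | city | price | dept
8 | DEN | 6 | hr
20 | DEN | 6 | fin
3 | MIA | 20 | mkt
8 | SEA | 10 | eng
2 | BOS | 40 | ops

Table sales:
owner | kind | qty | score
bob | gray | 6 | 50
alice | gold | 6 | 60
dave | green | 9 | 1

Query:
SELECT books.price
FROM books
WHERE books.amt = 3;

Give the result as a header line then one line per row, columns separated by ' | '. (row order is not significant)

== RESULT ==
books.price
20

Derivation:
After WHERE (1 rows):
books.amt | books.city | books.price | books.dept
3 | MIA | 20 | mkt
After SELECT (1 rows):
books.price
20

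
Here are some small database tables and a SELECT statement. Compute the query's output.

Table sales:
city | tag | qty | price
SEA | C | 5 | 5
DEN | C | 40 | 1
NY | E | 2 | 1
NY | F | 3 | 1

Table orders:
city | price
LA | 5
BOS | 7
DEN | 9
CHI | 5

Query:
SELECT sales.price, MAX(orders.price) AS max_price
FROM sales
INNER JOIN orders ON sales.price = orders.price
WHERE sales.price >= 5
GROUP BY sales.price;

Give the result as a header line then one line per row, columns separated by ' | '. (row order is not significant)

After JOIN orders (2 rows):
sales.city | sales.tag | sales.qty | sales.price | orders.city | orders.price
SEA | C | 5 | 5 | LA | 5
SEA | C | 5 | 5 | CHI | 5
After WHERE (2 rows):
sales.city | sales.tag | sales.qty | sales.price | orders.city | orders.price
SEA | C | 5 | 5 | LA | 5
SEA | C | 5 | 5 | CHI | 5
After GROUP BY (1 rows):
sales.price | max_price
5 | 5

== RESULT ==
sales.price | max_price
5 | 5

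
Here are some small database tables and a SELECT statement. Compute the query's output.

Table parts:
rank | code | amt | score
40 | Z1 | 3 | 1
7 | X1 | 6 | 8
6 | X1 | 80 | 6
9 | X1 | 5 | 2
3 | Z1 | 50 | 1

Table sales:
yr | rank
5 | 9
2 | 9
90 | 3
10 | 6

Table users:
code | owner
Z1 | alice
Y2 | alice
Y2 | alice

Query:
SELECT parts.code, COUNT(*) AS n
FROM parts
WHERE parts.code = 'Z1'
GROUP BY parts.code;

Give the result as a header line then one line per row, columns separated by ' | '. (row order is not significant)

== RESULT ==
parts.code | n
Z1 | 2

Derivation:
After WHERE (2 rows):
parts.rank | parts.code | parts.amt | parts.score
40 | Z1 | 3 | 1
3 | Z1 | 50 | 1
After GROUP BY (1 rows):
parts.code | n
Z1 | 2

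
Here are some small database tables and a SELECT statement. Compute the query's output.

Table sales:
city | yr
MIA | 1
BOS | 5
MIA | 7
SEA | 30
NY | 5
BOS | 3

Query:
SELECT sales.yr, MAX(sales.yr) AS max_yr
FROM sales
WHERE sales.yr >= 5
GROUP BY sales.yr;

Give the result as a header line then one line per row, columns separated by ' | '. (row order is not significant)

After WHERE (4 rows):
sales.city | sales.yr
BOS | 5
MIA | 7
SEA | 30
NY | 5
After GROUP BY (3 rows):
sales.yr | max_yr
5 | 5
7 | 7
30 | 30

== RESULT ==
sales.yr | max_yr
5 | 5
7 | 7
30 | 30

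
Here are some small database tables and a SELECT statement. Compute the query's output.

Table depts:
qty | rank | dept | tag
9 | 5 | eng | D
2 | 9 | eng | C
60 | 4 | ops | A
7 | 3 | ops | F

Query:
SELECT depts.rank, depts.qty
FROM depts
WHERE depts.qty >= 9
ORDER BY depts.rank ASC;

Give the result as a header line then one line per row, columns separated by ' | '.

After WHERE (2 rows):
depts.qty | depts.rank | depts.dept | depts.tag
9 | 5 | eng | D
60 | 4 | ops | A
After SELECT (2 rows):
depts.rank | depts.qty
5 | 9
4 | 60
After ORDER BY (2 rows):
depts.rank | depts.qty
4 | 60
5 | 9

== RESULT ==
depts.rank | depts.qty
4 | 60
5 | 9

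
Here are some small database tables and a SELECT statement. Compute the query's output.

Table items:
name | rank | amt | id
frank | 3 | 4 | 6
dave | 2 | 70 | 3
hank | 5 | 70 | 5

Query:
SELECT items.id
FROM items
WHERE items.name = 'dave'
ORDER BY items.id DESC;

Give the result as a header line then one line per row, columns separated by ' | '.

== RESULT ==
items.id
3

Derivation:
After WHERE (1 rows):
items.name | items.rank | items.amt | items.id
dave | 2 | 70 | 3
After SELECT (1 rows):
items.id
3
After ORDER BY (1 rows):
items.id
3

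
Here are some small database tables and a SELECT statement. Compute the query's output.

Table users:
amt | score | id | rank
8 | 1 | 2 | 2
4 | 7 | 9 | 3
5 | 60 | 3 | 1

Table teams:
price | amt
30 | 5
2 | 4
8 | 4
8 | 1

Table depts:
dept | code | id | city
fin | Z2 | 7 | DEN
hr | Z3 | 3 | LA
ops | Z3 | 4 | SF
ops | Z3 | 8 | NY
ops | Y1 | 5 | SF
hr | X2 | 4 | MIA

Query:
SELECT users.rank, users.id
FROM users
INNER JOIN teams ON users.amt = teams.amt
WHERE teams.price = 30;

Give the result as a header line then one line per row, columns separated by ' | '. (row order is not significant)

== RESULT ==
users.rank | users.id
1 | 3

Derivation:
After JOIN teams (3 rows):
users.amt | users.score | users.id | users.rank | teams.price | teams.amt
4 | 7 | 9 | 3 | 2 | 4
4 | 7 | 9 | 3 | 8 | 4
5 | 60 | 3 | 1 | 30 | 5
After WHERE (1 rows):
users.amt | users.score | users.id | users.rank | teams.price | teams.amt
5 | 60 | 3 | 1 | 30 | 5
After SELECT (1 rows):
users.rank | users.id
1 | 3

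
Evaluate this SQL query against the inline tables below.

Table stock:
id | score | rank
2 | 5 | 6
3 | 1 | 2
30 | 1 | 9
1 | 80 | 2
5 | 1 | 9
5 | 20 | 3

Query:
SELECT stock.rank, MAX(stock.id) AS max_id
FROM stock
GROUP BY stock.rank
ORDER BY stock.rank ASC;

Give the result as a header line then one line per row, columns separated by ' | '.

After GROUP BY (4 rows):
stock.rank | max_id
6 | 2
2 | 3
9 | 30
3 | 5
After ORDER BY (4 rows):
stock.rank | max_id
2 | 3
3 | 5
6 | 2
9 | 30

== RESULT ==
stock.rank | max_id
2 | 3
3 | 5
6 | 2
9 | 30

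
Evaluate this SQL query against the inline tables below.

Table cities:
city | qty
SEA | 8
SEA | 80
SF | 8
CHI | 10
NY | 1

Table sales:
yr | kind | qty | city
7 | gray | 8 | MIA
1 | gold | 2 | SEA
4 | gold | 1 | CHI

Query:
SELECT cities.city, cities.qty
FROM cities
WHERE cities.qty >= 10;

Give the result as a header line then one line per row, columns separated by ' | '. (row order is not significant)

== RESULT ==
cities.city | cities.qty
SEA | 80
CHI | 10

Derivation:
After WHERE (2 rows):
cities.city | cities.qty
SEA | 80
CHI | 10
After SELECT (2 rows):
cities.city | cities.qty
SEA | 80
CHI | 10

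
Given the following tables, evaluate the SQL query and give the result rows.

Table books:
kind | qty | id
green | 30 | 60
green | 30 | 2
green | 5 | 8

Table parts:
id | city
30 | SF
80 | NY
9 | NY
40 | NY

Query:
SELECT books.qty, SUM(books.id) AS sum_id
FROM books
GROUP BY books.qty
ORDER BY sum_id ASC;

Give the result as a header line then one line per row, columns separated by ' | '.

After GROUP BY (2 rows):
books.qty | sum_id
30 | 62
5 | 8
After ORDER BY (2 rows):
books.qty | sum_id
5 | 8
30 | 62

== RESULT ==
books.qty | sum_id
5 | 8
30 | 62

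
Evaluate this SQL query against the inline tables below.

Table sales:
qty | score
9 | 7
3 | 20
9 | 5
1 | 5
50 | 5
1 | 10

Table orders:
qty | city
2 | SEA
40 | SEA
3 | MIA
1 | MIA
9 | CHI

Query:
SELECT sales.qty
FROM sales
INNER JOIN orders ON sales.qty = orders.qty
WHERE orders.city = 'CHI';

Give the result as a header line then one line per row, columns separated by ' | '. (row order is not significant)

== RESULT ==
sales.qty
9
9

Derivation:
After JOIN orders (5 rows):
sales.qty | sales.score | orders.qty | orders.city
9 | 7 | 9 | CHI
3 | 20 | 3 | MIA
9 | 5 | 9 | CHI
1 | 5 | 1 | MIA
1 | 10 | 1 | MIA
After WHERE (2 rows):
sales.qty | sales.score | orders.qty | orders.city
9 | 7 | 9 | CHI
9 | 5 | 9 | CHI
After SELECT (2 rows):
sales.qty
9
9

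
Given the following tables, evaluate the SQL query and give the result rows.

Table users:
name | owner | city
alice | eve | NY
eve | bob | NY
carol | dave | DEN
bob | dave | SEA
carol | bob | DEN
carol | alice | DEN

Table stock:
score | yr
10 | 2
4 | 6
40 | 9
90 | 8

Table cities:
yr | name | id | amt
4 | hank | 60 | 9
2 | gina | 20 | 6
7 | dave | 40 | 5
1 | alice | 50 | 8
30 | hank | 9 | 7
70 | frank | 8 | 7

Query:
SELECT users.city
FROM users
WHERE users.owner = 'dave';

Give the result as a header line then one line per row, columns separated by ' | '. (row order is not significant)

After WHERE (2 rows):
users.name | users.owner | users.city
carol | dave | DEN
bob | dave | SEA
After SELECT (2 rows):
users.city
DEN
SEA

== RESULT ==
users.city
DEN
SEA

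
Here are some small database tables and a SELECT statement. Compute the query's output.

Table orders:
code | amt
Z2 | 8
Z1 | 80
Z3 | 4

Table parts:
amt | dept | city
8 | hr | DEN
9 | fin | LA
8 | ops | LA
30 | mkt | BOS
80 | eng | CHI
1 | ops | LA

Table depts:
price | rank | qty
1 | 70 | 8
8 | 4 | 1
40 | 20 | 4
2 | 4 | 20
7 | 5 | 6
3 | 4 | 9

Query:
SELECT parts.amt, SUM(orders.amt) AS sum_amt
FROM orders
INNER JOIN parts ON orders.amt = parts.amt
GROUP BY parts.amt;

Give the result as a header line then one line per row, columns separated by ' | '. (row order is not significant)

== RESULT ==
parts.amt | sum_amt
8 | 16
80 | 80

Derivation:
After JOIN parts (3 rows):
orders.code | orders.amt | parts.amt | parts.dept | parts.city
Z2 | 8 | 8 | hr | DEN
Z2 | 8 | 8 | ops | LA
Z1 | 80 | 80 | eng | CHI
After GROUP BY (2 rows):
parts.amt | sum_amt
8 | 16
80 | 80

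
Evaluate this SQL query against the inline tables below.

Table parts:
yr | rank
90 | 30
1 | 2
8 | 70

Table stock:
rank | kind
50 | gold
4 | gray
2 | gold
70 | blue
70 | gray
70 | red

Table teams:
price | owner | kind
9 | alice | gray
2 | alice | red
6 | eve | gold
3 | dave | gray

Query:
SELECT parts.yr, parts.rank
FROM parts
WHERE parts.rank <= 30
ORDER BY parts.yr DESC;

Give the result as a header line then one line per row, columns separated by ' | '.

After WHERE (2 rows):
parts.yr | parts.rank
90 | 30
1 | 2
After SELECT (2 rows):
parts.yr | parts.rank
90 | 30
1 | 2
After ORDER BY (2 rows):
parts.yr | parts.rank
90 | 30
1 | 2

== RESULT ==
parts.yr | parts.rank
90 | 30
1 | 2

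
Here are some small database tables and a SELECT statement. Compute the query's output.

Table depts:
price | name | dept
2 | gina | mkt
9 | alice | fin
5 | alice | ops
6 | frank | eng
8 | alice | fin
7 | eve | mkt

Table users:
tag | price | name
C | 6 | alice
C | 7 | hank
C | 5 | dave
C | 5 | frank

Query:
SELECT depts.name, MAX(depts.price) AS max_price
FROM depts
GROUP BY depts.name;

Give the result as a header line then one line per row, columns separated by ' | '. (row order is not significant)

== RESULT ==
depts.name | max_price
gina | 2
alice | 9
frank | 6
eve | 7

Derivation:
After GROUP BY (4 rows):
depts.name | max_price
gina | 2
alice | 9
frank | 6
eve | 7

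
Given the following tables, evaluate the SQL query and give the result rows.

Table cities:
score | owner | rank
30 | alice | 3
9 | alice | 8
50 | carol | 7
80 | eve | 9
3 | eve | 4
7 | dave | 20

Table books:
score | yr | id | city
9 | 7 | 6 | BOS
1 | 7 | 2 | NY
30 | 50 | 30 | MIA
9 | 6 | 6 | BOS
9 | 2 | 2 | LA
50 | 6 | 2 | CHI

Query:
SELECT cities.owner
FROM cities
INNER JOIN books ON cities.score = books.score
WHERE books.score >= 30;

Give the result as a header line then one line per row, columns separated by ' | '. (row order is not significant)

== RESULT ==
cities.owner
alice
carol

Derivation:
After JOIN books (5 rows):
cities.score | cities.owner | cities.rank | books.score | books.yr | books.id | books.city
30 | alice | 3 | 30 | 50 | 30 | MIA
9 | alice | 8 | 9 | 7 | 6 | BOS
9 | alice | 8 | 9 | 6 | 6 | BOS
9 | alice | 8 | 9 | 2 | 2 | LA
50 | carol | 7 | 50 | 6 | 2 | CHI
After WHERE (2 rows):
cities.score | cities.owner | cities.rank | books.score | books.yr | books.id | books.city
30 | alice | 3 | 30 | 50 | 30 | MIA
50 | carol | 7 | 50 | 6 | 2 | CHI
After SELECT (2 rows):
cities.owner
alice
carol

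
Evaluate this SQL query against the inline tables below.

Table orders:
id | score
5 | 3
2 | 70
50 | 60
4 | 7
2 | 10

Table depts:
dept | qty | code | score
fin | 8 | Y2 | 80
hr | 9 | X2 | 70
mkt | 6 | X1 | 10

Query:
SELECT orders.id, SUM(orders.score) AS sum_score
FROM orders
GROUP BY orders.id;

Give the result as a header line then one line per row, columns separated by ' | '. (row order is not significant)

== RESULT ==
orders.id | sum_score
5 | 3
2 | 80
50 | 60
4 | 7

Derivation:
After GROUP BY (4 rows):
orders.id | sum_score
5 | 3
2 | 80
50 | 60
4 | 7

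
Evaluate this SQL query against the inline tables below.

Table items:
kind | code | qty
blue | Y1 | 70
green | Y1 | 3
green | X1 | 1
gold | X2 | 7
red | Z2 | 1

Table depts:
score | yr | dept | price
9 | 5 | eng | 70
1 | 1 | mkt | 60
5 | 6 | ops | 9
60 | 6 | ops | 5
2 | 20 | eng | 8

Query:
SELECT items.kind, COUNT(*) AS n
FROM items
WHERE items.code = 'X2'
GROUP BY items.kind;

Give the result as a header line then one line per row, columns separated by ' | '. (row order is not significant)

After WHERE (1 rows):
items.kind | items.code | items.qty
gold | X2 | 7
After GROUP BY (1 rows):
items.kind | n
gold | 1

== RESULT ==
items.kind | n
gold | 1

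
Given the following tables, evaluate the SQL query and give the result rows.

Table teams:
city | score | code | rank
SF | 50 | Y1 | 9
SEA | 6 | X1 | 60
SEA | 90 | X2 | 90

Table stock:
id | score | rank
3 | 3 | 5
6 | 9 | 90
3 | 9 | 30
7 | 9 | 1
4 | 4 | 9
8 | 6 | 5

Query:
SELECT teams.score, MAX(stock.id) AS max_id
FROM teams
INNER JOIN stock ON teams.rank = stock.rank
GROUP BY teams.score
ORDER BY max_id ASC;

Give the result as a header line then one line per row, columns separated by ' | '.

After JOIN stock (2 rows):
teams.city | teams.score | teams.code | teams.rank | stock.id | stock.score | stock.rank
SF | 50 | Y1 | 9 | 4 | 4 | 9
SEA | 90 | X2 | 90 | 6 | 9 | 90
After GROUP BY (2 rows):
teams.score | max_id
50 | 4
90 | 6
After ORDER BY (2 rows):
teams.score | max_id
50 | 4
90 | 6

== RESULT ==
teams.score | max_id
50 | 4
90 | 6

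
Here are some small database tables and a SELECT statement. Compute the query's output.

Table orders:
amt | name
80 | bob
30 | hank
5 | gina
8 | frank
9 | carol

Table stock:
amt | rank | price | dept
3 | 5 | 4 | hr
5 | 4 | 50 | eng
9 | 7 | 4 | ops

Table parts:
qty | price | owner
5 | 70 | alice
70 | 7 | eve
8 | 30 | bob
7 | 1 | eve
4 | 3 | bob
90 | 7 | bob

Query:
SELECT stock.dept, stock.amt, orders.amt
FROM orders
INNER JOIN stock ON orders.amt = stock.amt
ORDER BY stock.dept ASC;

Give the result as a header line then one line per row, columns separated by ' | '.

== RESULT ==
stock.dept | stock.amt | orders.amt
eng | 5 | 5
ops | 9 | 9

Derivation:
After JOIN stock (2 rows):
orders.amt | orders.name | stock.amt | stock.rank | stock.price | stock.dept
5 | gina | 5 | 4 | 50 | eng
9 | carol | 9 | 7 | 4 | ops
After SELECT (2 rows):
stock.dept | stock.amt | orders.amt
eng | 5 | 5
ops | 9 | 9
After ORDER BY (2 rows):
stock.dept | stock.amt | orders.amt
eng | 5 | 5
ops | 9 | 9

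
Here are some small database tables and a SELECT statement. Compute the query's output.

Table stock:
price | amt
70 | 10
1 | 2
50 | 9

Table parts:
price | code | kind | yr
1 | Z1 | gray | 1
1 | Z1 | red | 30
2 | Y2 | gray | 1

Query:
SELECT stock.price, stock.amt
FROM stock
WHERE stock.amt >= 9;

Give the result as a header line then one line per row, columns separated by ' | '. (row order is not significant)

== RESULT ==
stock.price | stock.amt
70 | 10
50 | 9

Derivation:
After WHERE (2 rows):
stock.price | stock.amt
70 | 10
50 | 9
After SELECT (2 rows):
stock.price | stock.amt
70 | 10
50 | 9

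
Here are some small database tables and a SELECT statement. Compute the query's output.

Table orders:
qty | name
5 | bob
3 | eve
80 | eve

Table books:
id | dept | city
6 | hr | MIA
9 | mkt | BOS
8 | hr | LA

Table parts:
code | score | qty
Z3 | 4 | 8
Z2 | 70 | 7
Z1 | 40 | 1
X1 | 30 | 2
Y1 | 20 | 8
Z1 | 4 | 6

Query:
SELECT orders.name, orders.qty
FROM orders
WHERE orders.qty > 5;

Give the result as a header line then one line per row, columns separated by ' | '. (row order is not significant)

After WHERE (1 rows):
orders.qty | orders.name
80 | eve
After SELECT (1 rows):
orders.name | orders.qty
eve | 80

== RESULT ==
orders.name | orders.qty
eve | 80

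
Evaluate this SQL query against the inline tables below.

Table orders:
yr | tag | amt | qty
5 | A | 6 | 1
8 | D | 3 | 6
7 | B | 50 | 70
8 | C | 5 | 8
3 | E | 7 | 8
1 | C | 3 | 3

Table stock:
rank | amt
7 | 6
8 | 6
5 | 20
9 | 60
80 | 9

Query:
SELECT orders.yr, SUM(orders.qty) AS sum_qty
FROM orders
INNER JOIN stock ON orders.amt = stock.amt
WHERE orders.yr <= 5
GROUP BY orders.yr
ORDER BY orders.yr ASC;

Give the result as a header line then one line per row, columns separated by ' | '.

== RESULT ==
orders.yr | sum_qty
5 | 2

Derivation:
After JOIN stock (2 rows):
orders.yr | orders.tag | orders.amt | orders.qty | stock.rank | stock.amt
5 | A | 6 | 1 | 7 | 6
5 | A | 6 | 1 | 8 | 6
After WHERE (2 rows):
orders.yr | orders.tag | orders.amt | orders.qty | stock.rank | stock.amt
5 | A | 6 | 1 | 7 | 6
5 | A | 6 | 1 | 8 | 6
After GROUP BY (1 rows):
orders.yr | sum_qty
5 | 2
After ORDER BY (1 rows):
orders.yr | sum_qty
5 | 2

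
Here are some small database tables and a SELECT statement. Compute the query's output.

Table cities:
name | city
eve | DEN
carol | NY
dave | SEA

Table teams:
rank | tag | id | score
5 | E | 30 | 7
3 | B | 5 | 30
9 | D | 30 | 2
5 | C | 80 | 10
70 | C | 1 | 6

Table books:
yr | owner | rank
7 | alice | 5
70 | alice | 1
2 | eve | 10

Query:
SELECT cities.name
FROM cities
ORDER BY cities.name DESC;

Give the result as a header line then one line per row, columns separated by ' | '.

After SELECT (3 rows):
cities.name
eve
carol
dave
After ORDER BY (3 rows):
cities.name
eve
dave
carol

== RESULT ==
cities.name
eve
dave
carol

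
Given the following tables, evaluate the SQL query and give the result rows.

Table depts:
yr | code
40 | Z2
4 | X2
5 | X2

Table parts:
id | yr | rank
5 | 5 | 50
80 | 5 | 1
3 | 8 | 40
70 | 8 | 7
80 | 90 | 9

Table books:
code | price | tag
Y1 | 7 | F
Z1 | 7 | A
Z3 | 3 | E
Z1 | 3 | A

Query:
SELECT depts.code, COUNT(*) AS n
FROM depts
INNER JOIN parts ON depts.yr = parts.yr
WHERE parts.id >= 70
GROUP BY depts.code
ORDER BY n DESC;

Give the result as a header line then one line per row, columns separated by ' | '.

== RESULT ==
depts.code | n
X2 | 1

Derivation:
After JOIN parts (2 rows):
depts.yr | depts.code | parts.id | parts.yr | parts.rank
5 | X2 | 5 | 5 | 50
5 | X2 | 80 | 5 | 1
After WHERE (1 rows):
depts.yr | depts.code | parts.id | parts.yr | parts.rank
5 | X2 | 80 | 5 | 1
After GROUP BY (1 rows):
depts.code | n
X2 | 1
After ORDER BY (1 rows):
depts.code | n
X2 | 1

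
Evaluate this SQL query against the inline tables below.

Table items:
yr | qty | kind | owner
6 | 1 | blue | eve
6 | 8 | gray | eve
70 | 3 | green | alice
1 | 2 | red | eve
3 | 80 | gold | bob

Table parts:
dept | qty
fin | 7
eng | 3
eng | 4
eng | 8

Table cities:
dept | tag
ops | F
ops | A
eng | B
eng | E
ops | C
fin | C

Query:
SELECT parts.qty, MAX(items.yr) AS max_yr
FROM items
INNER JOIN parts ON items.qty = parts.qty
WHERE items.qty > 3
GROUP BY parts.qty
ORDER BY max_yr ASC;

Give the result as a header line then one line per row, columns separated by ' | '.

After JOIN parts (2 rows):
items.yr | items.qty | items.kind | items.owner | parts.dept | parts.qty
6 | 8 | gray | eve | eng | 8
70 | 3 | green | alice | eng | 3
After WHERE (1 rows):
items.yr | items.qty | items.kind | items.owner | parts.dept | parts.qty
6 | 8 | gray | eve | eng | 8
After GROUP BY (1 rows):
parts.qty | max_yr
8 | 6
After ORDER BY (1 rows):
parts.qty | max_yr
8 | 6

== RESULT ==
parts.qty | max_yr
8 | 6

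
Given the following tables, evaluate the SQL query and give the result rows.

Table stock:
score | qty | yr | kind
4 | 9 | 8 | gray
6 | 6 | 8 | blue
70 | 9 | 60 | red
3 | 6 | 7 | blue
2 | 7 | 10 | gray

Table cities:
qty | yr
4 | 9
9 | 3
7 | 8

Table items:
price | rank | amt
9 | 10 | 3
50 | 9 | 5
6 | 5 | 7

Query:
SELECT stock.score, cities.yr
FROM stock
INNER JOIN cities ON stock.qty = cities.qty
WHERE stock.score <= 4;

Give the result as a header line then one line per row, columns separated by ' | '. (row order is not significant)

== RESULT ==
stock.score | cities.yr
4 | 3
2 | 8

Derivation:
After JOIN cities (3 rows):
stock.score | stock.qty | stock.yr | stock.kind | cities.qty | cities.yr
4 | 9 | 8 | gray | 9 | 3
70 | 9 | 60 | red | 9 | 3
2 | 7 | 10 | gray | 7 | 8
After WHERE (2 rows):
stock.score | stock.qty | stock.yr | stock.kind | cities.qty | cities.yr
4 | 9 | 8 | gray | 9 | 3
2 | 7 | 10 | gray | 7 | 8
After SELECT (2 rows):
stock.score | cities.yr
4 | 3
2 | 8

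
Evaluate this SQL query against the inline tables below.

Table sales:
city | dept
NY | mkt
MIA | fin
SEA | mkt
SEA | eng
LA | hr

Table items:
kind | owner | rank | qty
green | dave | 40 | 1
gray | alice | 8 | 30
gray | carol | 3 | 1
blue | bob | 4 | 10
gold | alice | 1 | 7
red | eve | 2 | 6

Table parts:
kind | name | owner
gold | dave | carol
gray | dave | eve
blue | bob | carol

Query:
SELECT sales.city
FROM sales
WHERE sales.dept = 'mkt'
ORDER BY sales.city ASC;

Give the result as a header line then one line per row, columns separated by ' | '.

== RESULT ==
sales.city
NY
SEA

Derivation:
After WHERE (2 rows):
sales.city | sales.dept
NY | mkt
SEA | mkt
After SELECT (2 rows):
sales.city
NY
SEA
After ORDER BY (2 rows):
sales.city
NY
SEA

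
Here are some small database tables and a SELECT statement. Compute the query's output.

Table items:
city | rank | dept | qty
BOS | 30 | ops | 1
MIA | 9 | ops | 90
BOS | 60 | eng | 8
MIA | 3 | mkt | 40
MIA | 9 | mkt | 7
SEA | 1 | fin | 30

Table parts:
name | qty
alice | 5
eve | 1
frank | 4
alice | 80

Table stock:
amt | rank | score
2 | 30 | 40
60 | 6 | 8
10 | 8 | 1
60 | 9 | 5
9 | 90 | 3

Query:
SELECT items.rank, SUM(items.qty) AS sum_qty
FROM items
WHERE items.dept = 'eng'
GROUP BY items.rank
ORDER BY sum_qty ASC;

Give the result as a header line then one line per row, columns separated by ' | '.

After WHERE (1 rows):
items.city | items.rank | items.dept | items.qty
BOS | 60 | eng | 8
After GROUP BY (1 rows):
items.rank | sum_qty
60 | 8
After ORDER BY (1 rows):
items.rank | sum_qty
60 | 8

== RESULT ==
items.rank | sum_qty
60 | 8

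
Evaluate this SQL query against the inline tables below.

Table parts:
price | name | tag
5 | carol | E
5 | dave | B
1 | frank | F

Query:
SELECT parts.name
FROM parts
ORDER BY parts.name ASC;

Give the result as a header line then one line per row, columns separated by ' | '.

After SELECT (3 rows):
parts.name
carol
dave
frank
After ORDER BY (3 rows):
parts.name
carol
dave
frank

== RESULT ==
parts.name
carol
dave
frank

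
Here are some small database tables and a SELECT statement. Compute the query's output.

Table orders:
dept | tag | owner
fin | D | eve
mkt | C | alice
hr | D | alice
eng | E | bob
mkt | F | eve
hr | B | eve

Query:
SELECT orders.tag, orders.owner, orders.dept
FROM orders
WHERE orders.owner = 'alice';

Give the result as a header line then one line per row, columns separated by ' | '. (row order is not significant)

After WHERE (2 rows):
orders.dept | orders.tag | orders.owner
mkt | C | alice
hr | D | alice
After SELECT (2 rows):
orders.tag | orders.owner | orders.dept
C | alice | mkt
D | alice | hr

== RESULT ==
orders.tag | orders.owner | orders.dept
C | alice | mkt
D | alice | hr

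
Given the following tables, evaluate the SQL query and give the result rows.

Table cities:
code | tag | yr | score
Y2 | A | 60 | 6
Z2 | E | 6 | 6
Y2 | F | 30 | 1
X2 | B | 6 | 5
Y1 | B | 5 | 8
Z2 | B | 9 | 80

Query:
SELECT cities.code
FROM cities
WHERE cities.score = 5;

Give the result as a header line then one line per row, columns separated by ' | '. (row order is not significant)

== RESULT ==
cities.code
X2

Derivation:
After WHERE (1 rows):
cities.code | cities.tag | cities.yr | cities.score
X2 | B | 6 | 5
After SELECT (1 rows):
cities.code
X2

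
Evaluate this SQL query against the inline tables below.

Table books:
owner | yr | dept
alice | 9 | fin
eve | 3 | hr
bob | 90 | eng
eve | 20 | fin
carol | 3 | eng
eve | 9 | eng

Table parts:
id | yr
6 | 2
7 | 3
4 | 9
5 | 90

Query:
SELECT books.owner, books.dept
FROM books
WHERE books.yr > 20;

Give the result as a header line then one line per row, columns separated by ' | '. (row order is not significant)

After WHERE (1 rows):
books.owner | books.yr | books.dept
bob | 90 | eng
After SELECT (1 rows):
books.owner | books.dept
bob | eng

== RESULT ==
books.owner | books.dept
bob | eng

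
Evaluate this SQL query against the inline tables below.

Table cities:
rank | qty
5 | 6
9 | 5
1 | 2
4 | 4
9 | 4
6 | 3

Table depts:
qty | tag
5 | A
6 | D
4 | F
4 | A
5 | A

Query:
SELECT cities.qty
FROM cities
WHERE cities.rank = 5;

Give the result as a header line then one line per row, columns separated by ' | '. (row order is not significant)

== RESULT ==
cities.qty
6

Derivation:
After WHERE (1 rows):
cities.rank | cities.qty
5 | 6
After SELECT (1 rows):
cities.qty
6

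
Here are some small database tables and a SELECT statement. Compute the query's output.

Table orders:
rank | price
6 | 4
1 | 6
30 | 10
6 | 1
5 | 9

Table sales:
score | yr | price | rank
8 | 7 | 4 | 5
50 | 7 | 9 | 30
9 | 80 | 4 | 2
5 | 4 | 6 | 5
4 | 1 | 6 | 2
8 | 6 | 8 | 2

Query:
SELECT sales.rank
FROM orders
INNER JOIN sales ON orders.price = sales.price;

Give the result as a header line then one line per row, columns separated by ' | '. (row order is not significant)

== RESULT ==
sales.rank
5
2
5
2
30

Derivation:
After JOIN sales (5 rows):
orders.rank | orders.price | sales.score | sales.yr | sales.price | sales.rank
6 | 4 | 8 | 7 | 4 | 5
6 | 4 | 9 | 80 | 4 | 2
1 | 6 | 5 | 4 | 6 | 5
1 | 6 | 4 | 1 | 6 | 2
5 | 9 | 50 | 7 | 9 | 30
After SELECT (5 rows):
sales.rank
5
2
5
2
30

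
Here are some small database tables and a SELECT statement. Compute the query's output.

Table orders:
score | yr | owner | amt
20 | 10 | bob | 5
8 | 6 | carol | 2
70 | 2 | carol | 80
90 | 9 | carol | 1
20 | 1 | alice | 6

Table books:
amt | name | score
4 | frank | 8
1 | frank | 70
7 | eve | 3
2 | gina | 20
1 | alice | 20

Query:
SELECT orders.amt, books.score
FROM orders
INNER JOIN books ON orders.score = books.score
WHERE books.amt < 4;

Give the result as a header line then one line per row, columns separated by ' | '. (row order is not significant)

After JOIN books (6 rows):
orders.score | orders.yr | orders.owner | orders.amt | books.amt | books.name | books.score
20 | 10 | bob | 5 | 2 | gina | 20
20 | 10 | bob | 5 | 1 | alice | 20
8 | 6 | carol | 2 | 4 | frank | 8
70 | 2 | carol | 80 | 1 | frank | 70
20 | 1 | alice | 6 | 2 | gina | 20
20 | 1 | alice | 6 | 1 | alice | 20
After WHERE (5 rows):
orders.score | orders.yr | orders.owner | orders.amt | books.amt | books.name | books.score
20 | 10 | bob | 5 | 2 | gina | 20
20 | 10 | bob | 5 | 1 | alice | 20
70 | 2 | carol | 80 | 1 | frank | 70
20 | 1 | alice | 6 | 2 | gina | 20
20 | 1 | alice | 6 | 1 | alice | 20
After SELECT (5 rows):
orders.amt | books.score
5 | 20
5 | 20
80 | 70
6 | 20
6 | 20

== RESULT ==
orders.amt | books.score
5 | 20
5 | 20
80 | 70
6 | 20
6 | 20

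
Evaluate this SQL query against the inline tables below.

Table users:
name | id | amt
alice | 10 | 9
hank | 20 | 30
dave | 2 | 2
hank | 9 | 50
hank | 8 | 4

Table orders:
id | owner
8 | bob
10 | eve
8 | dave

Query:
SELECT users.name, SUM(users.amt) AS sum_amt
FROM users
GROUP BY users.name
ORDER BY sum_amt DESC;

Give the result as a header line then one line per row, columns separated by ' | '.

After GROUP BY (3 rows):
users.name | sum_amt
alice | 9
hank | 84
dave | 2
After ORDER BY (3 rows):
users.name | sum_amt
hank | 84
alice | 9
dave | 2

== RESULT ==
users.name | sum_amt
hank | 84
alice | 9
dave | 2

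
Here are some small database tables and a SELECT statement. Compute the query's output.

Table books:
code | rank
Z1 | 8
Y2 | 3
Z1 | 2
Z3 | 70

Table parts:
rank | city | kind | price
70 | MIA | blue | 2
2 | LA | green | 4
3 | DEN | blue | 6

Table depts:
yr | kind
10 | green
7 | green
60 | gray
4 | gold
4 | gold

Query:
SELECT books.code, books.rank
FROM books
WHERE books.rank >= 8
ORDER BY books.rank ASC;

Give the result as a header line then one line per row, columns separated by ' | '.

After WHERE (2 rows):
books.code | books.rank
Z1 | 8
Z3 | 70
After SELECT (2 rows):
books.code | books.rank
Z1 | 8
Z3 | 70
After ORDER BY (2 rows):
books.code | books.rank
Z1 | 8
Z3 | 70

== RESULT ==
books.code | books.rank
Z1 | 8
Z3 | 70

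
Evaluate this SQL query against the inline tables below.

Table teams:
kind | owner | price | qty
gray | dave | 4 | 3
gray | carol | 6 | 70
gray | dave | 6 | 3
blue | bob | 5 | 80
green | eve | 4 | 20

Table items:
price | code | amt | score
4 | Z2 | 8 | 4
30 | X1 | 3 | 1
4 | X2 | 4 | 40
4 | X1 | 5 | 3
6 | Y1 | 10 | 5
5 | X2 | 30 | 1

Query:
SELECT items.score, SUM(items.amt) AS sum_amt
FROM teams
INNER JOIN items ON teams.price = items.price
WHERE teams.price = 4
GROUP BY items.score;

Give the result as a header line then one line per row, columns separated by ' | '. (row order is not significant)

== RESULT ==
items.score | sum_amt
4 | 16
40 | 8
3 | 10

Derivation:
After JOIN items (9 rows):
teams.kind | teams.owner | teams.price | teams.qty | items.price | items.code | items.amt | items.score
gray | dave | 4 | 3 | 4 | Z2 | 8 | 4
gray | dave | 4 | 3 | 4 | X2 | 4 | 40
gray | dave | 4 | 3 | 4 | X1 | 5 | 3
gray | carol | 6 | 70 | 6 | Y1 | 10 | 5
gray | dave | 6 | 3 | 6 | Y1 | 10 | 5
blue | bob | 5 | 80 | 5 | X2 | 30 | 1
green | eve | 4 | 20 | 4 | Z2 | 8 | 4
green | eve | 4 | 20 | 4 | X2 | 4 | 40
green | eve | 4 | 20 | 4 | X1 | 5 | 3
After WHERE (6 rows):
teams.kind | teams.owner | teams.price | teams.qty | items.price | items.code | items.amt | items.score
gray | dave | 4 | 3 | 4 | Z2 | 8 | 4
gray | dave | 4 | 3 | 4 | X2 | 4 | 40
gray | dave | 4 | 3 | 4 | X1 | 5 | 3
green | eve | 4 | 20 | 4 | Z2 | 8 | 4
green | eve | 4 | 20 | 4 | X2 | 4 | 40
green | eve | 4 | 20 | 4 | X1 | 5 | 3
After GROUP BY (3 rows):
items.score | sum_amt
4 | 16
40 | 8
3 | 10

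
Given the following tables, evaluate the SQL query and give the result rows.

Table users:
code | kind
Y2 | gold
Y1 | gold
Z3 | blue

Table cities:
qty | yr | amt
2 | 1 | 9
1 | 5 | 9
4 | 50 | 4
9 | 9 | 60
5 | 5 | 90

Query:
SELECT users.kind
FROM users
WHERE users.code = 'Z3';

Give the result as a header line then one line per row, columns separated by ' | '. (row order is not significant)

== RESULT ==
users.kind
blue

Derivation:
After WHERE (1 rows):
users.code | users.kind
Z3 | blue
After SELECT (1 rows):
users.kind
blue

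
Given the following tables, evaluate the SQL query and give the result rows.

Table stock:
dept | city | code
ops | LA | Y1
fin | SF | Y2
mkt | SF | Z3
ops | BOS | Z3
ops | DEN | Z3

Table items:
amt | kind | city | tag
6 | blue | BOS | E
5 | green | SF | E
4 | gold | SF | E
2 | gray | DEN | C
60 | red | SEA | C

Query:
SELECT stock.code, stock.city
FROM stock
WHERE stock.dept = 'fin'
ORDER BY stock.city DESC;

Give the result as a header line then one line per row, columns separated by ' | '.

After WHERE (1 rows):
stock.dept | stock.city | stock.code
fin | SF | Y2
After SELECT (1 rows):
stock.code | stock.city
Y2 | SF
After ORDER BY (1 rows):
stock.code | stock.city
Y2 | SF

== RESULT ==
stock.code | stock.city
Y2 | SF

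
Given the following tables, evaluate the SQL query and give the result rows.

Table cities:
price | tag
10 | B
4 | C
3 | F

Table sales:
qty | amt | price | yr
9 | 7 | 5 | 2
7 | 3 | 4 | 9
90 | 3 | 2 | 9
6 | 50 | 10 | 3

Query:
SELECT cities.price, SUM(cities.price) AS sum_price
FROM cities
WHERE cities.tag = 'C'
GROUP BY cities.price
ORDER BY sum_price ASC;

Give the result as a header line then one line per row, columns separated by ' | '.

After WHERE (1 rows):
cities.price | cities.tag
4 | C
After GROUP BY (1 rows):
cities.price | sum_price
4 | 4
After ORDER BY (1 rows):
cities.price | sum_price
4 | 4

== RESULT ==
cities.price | sum_price
4 | 4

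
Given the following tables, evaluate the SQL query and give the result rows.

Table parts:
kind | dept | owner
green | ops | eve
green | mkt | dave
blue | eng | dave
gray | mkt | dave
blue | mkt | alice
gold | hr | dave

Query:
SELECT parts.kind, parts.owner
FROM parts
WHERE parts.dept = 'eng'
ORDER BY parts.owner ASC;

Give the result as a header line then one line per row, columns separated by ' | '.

== RESULT ==
parts.kind | parts.owner
blue | dave

Derivation:
After WHERE (1 rows):
parts.kind | parts.dept | parts.owner
blue | eng | dave
After SELECT (1 rows):
parts.kind | parts.owner
blue | dave
After ORDER BY (1 rows):
parts.kind | parts.owner
blue | dave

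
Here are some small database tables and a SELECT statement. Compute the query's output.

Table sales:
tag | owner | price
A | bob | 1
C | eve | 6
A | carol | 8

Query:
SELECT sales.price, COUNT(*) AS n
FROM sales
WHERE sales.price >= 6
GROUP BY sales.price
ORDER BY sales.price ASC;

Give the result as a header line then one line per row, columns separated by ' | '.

After WHERE (2 rows):
sales.tag | sales.owner | sales.price
C | eve | 6
A | carol | 8
After GROUP BY (2 rows):
sales.price | n
6 | 1
8 | 1
After ORDER BY (2 rows):
sales.price | n
6 | 1
8 | 1

== RESULT ==
sales.price | n
6 | 1
8 | 1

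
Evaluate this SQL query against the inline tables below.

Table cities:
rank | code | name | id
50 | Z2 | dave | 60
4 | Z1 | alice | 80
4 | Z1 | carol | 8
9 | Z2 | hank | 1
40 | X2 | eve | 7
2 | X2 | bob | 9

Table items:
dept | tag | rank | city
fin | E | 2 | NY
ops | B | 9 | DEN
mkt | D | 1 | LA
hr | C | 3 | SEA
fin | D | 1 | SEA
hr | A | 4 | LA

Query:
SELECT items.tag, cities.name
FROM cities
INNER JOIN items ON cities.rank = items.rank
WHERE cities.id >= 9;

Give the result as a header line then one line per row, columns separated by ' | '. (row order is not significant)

After JOIN items (4 rows):
cities.rank | cities.code | cities.name | cities.id | items.dept | items.tag | items.rank | items.city
4 | Z1 | alice | 80 | hr | A | 4 | LA
4 | Z1 | carol | 8 | hr | A | 4 | LA
9 | Z2 | hank | 1 | ops | B | 9 | DEN
2 | X2 | bob | 9 | fin | E | 2 | NY
After WHERE (2 rows):
cities.rank | cities.code | cities.name | cities.id | items.dept | items.tag | items.rank | items.city
4 | Z1 | alice | 80 | hr | A | 4 | LA
2 | X2 | bob | 9 | fin | E | 2 | NY
After SELECT (2 rows):
items.tag | cities.name
A | alice
E | bob

== RESULT ==
items.tag | cities.name
A | alice
E | bob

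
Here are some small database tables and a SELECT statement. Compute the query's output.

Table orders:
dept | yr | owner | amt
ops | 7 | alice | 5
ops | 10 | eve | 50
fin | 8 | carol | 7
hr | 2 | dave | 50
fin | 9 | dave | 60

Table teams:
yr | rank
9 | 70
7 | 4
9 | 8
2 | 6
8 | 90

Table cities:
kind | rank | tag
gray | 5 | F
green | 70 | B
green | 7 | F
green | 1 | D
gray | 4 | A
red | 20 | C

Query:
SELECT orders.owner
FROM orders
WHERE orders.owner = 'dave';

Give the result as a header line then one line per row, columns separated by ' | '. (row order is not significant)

== RESULT ==
orders.owner
dave
dave

Derivation:
After WHERE (2 rows):
orders.dept | orders.yr | orders.owner | orders.amt
hr | 2 | dave | 50
fin | 9 | dave | 60
After SELECT (2 rows):
orders.owner
dave
dave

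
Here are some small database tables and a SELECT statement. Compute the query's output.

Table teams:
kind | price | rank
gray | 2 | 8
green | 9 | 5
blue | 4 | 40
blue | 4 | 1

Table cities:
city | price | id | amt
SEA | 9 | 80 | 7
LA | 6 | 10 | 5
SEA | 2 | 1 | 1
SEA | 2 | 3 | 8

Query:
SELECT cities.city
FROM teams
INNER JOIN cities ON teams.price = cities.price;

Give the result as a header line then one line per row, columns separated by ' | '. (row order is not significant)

After JOIN cities (3 rows):
teams.kind | teams.price | teams.rank | cities.city | cities.price | cities.id | cities.amt
gray | 2 | 8 | SEA | 2 | 1 | 1
gray | 2 | 8 | SEA | 2 | 3 | 8
green | 9 | 5 | SEA | 9 | 80 | 7
After SELECT (3 rows):
cities.city
SEA
SEA
SEA

== RESULT ==
cities.city
SEA
SEA
SEA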